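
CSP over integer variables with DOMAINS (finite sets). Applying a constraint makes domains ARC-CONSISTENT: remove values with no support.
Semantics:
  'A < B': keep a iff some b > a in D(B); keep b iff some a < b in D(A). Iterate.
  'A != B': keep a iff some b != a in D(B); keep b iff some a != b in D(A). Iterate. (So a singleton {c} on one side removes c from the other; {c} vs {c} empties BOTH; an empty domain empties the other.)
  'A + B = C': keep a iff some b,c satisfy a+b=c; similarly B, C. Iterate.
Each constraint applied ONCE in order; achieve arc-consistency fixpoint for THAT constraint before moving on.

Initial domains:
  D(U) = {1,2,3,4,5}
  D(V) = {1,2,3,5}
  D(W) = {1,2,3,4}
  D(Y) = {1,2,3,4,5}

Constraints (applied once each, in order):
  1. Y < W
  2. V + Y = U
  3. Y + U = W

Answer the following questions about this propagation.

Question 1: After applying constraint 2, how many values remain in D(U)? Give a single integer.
Constraint 1 (Y < W) on D(Y)={1,2,3,4,5} D(W)={1,2,3,4}: Y {1,2,3,4,5}->{1,2,3}; W {1,2,3,4}->{2,3,4}
Constraint 2 (V + Y = U) on D(V)={1,2,3,5} D(Y)={1,2,3} D(U)={1,2,3,4,5}: V {1,2,3,5}->{1,2,3}; U {1,2,3,4,5}->{2,3,4,5}
So after constraint 2: D(U)={2,3,4,5}, size = 4

Answer: 4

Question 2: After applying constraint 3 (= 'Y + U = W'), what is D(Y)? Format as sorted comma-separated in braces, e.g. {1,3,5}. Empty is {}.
Constraint 1 (Y < W) on D(Y)={1,2,3,4,5} D(W)={1,2,3,4}: Y {1,2,3,4,5}->{1,2,3}; W {1,2,3,4}->{2,3,4}
Constraint 2 (V + Y = U) on D(V)={1,2,3,5} D(Y)={1,2,3} D(U)={1,2,3,4,5}: V {1,2,3,5}->{1,2,3}; U {1,2,3,4,5}->{2,3,4,5}
Constraint 3 (Y + U = W) on D(Y)={1,2,3} D(U)={2,3,4,5} D(W)={2,3,4}: Y {1,2,3}->{1,2}; U {2,3,4,5}->{2,3}; W {2,3,4}->{3,4}
So after constraint 3: D(Y) = {1,2}

Answer: {1,2}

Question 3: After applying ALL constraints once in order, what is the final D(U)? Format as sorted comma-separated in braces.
Constraint 1 (Y < W) on D(Y)={1,2,3,4,5} D(W)={1,2,3,4}: Y {1,2,3,4,5}->{1,2,3}; W {1,2,3,4}->{2,3,4}
Constraint 2 (V + Y = U) on D(V)={1,2,3,5} D(Y)={1,2,3} D(U)={1,2,3,4,5}: V {1,2,3,5}->{1,2,3}; U {1,2,3,4,5}->{2,3,4,5}
Constraint 3 (Y + U = W) on D(Y)={1,2,3} D(U)={2,3,4,5} D(W)={2,3,4}: Y {1,2,3}->{1,2}; U {2,3,4,5}->{2,3}; W {2,3,4}->{3,4}
So after all 3 constraints: D(U) = {2,3}

Answer: {2,3}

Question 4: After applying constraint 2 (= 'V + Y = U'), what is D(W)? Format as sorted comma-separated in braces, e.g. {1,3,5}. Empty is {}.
Answer: {2,3,4}

Derivation:
Constraint 1 (Y < W) on D(Y)={1,2,3,4,5} D(W)={1,2,3,4}: Y {1,2,3,4,5}->{1,2,3}; W {1,2,3,4}->{2,3,4}
Constraint 2 (V + Y = U) on D(V)={1,2,3,5} D(Y)={1,2,3} D(U)={1,2,3,4,5}: V {1,2,3,5}->{1,2,3}; U {1,2,3,4,5}->{2,3,4,5}
So after constraint 2: D(W) = {2,3,4}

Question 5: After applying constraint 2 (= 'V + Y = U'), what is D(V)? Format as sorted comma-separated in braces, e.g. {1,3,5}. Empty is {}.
Constraint 1 (Y < W) on D(Y)={1,2,3,4,5} D(W)={1,2,3,4}: Y {1,2,3,4,5}->{1,2,3}; W {1,2,3,4}->{2,3,4}
Constraint 2 (V + Y = U) on D(V)={1,2,3,5} D(Y)={1,2,3} D(U)={1,2,3,4,5}: V {1,2,3,5}->{1,2,3}; U {1,2,3,4,5}->{2,3,4,5}
So after constraint 2: D(V) = {1,2,3}

Answer: {1,2,3}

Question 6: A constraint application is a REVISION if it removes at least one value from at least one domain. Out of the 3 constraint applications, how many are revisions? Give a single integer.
Answer: 3

Derivation:
Constraint 1 (Y < W) on D(Y)={1,2,3,4,5} D(W)={1,2,3,4}: Y {1,2,3,4,5}->{1,2,3}; W {1,2,3,4}->{2,3,4} => REVISION
Constraint 2 (V + Y = U) on D(V)={1,2,3,5} D(Y)={1,2,3} D(U)={1,2,3,4,5}: V {1,2,3,5}->{1,2,3}; U {1,2,3,4,5}->{2,3,4,5} => REVISION
Constraint 3 (Y + U = W) on D(Y)={1,2,3} D(U)={2,3,4,5} D(W)={2,3,4}: Y {1,2,3}->{1,2}; U {2,3,4,5}->{2,3}; W {2,3,4}->{3,4} => REVISION
Total revisions = 3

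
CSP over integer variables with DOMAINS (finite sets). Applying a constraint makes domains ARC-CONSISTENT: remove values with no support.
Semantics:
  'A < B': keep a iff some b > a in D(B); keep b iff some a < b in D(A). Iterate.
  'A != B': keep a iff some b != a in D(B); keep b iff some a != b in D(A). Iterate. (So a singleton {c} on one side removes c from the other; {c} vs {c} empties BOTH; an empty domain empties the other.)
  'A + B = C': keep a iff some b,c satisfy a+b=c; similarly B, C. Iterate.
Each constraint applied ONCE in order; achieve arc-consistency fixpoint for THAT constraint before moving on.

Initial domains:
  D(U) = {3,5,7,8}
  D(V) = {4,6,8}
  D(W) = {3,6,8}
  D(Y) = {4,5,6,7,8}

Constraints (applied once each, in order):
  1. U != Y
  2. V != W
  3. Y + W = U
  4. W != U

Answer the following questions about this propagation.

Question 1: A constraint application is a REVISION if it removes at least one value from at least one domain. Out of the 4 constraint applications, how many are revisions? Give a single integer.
Constraint 1 (U != Y) on D(U)={3,5,7,8} D(Y)={4,5,6,7,8}: no change => not a revision
Constraint 2 (V != W) on D(V)={4,6,8} D(W)={3,6,8}: no change => not a revision
Constraint 3 (Y + W = U) on D(Y)={4,5,6,7,8} D(W)={3,6,8} D(U)={3,5,7,8}: Y {4,5,6,7,8}->{4,5}; W {3,6,8}->{3}; U {3,5,7,8}->{7,8} => REVISION
Constraint 4 (W != U) on D(W)={3} D(U)={7,8}: no change => not a revision
Total revisions = 1

Answer: 1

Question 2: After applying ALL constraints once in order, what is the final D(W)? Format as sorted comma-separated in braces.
Constraint 1 (U != Y) on D(U)={3,5,7,8} D(Y)={4,5,6,7,8}: no change
Constraint 2 (V != W) on D(V)={4,6,8} D(W)={3,6,8}: no change
Constraint 3 (Y + W = U) on D(Y)={4,5,6,7,8} D(W)={3,6,8} D(U)={3,5,7,8}: Y {4,5,6,7,8}->{4,5}; W {3,6,8}->{3}; U {3,5,7,8}->{7,8}
Constraint 4 (W != U) on D(W)={3} D(U)={7,8}: no change
So after all 4 constraints: D(W) = {3}

Answer: {3}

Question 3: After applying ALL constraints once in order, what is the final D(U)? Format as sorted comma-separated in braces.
Constraint 1 (U != Y) on D(U)={3,5,7,8} D(Y)={4,5,6,7,8}: no change
Constraint 2 (V != W) on D(V)={4,6,8} D(W)={3,6,8}: no change
Constraint 3 (Y + W = U) on D(Y)={4,5,6,7,8} D(W)={3,6,8} D(U)={3,5,7,8}: Y {4,5,6,7,8}->{4,5}; W {3,6,8}->{3}; U {3,5,7,8}->{7,8}
Constraint 4 (W != U) on D(W)={3} D(U)={7,8}: no change
So after all 4 constraints: D(U) = {7,8}

Answer: {7,8}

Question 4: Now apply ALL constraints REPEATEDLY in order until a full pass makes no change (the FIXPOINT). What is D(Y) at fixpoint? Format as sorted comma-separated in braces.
Answer: {4,5}

Derivation:
pass 0 (initial): D(Y)={4,5,6,7,8}
pass 1: U {3,5,7,8}->{7,8}; W {3,6,8}->{3}; Y {4,5,6,7,8}->{4,5}
pass 2: no change
Fixpoint after 2 passes: D(Y) = {4,5}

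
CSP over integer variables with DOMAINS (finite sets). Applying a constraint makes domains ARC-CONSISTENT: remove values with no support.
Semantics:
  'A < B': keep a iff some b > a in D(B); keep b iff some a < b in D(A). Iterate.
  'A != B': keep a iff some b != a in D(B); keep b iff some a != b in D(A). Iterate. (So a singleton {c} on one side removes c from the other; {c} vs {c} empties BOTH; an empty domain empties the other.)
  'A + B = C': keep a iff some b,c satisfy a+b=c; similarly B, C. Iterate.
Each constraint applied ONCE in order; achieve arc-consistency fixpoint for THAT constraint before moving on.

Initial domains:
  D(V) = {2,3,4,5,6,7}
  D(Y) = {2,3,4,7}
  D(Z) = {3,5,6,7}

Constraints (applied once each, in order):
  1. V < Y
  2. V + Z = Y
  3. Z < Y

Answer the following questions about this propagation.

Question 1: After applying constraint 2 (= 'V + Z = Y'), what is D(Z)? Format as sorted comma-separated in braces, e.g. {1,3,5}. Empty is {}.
Answer: {3,5}

Derivation:
Constraint 1 (V < Y) on D(V)={2,3,4,5,6,7} D(Y)={2,3,4,7}: V {2,3,4,5,6,7}->{2,3,4,5,6}; Y {2,3,4,7}->{3,4,7}
Constraint 2 (V + Z = Y) on D(V)={2,3,4,5,6} D(Z)={3,5,6,7} D(Y)={3,4,7}: V {2,3,4,5,6}->{2,4}; Z {3,5,6,7}->{3,5}; Y {3,4,7}->{7}
So after constraint 2: D(Z) = {3,5}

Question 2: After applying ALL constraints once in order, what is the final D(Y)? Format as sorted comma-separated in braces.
Answer: {7}

Derivation:
Constraint 1 (V < Y) on D(V)={2,3,4,5,6,7} D(Y)={2,3,4,7}: V {2,3,4,5,6,7}->{2,3,4,5,6}; Y {2,3,4,7}->{3,4,7}
Constraint 2 (V + Z = Y) on D(V)={2,3,4,5,6} D(Z)={3,5,6,7} D(Y)={3,4,7}: V {2,3,4,5,6}->{2,4}; Z {3,5,6,7}->{3,5}; Y {3,4,7}->{7}
Constraint 3 (Z < Y) on D(Z)={3,5} D(Y)={7}: no change
So after all 3 constraints: D(Y) = {7}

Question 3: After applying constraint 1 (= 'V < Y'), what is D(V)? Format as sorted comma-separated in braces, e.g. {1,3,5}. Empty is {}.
Answer: {2,3,4,5,6}

Derivation:
Constraint 1 (V < Y) on D(V)={2,3,4,5,6,7} D(Y)={2,3,4,7}: V {2,3,4,5,6,7}->{2,3,4,5,6}; Y {2,3,4,7}->{3,4,7}
So after constraint 1: D(V) = {2,3,4,5,6}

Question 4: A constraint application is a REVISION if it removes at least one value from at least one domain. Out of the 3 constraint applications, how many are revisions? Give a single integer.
Answer: 2

Derivation:
Constraint 1 (V < Y) on D(V)={2,3,4,5,6,7} D(Y)={2,3,4,7}: V {2,3,4,5,6,7}->{2,3,4,5,6}; Y {2,3,4,7}->{3,4,7} => REVISION
Constraint 2 (V + Z = Y) on D(V)={2,3,4,5,6} D(Z)={3,5,6,7} D(Y)={3,4,7}: V {2,3,4,5,6}->{2,4}; Z {3,5,6,7}->{3,5}; Y {3,4,7}->{7} => REVISION
Constraint 3 (Z < Y) on D(Z)={3,5} D(Y)={7}: no change => not a revision
Total revisions = 2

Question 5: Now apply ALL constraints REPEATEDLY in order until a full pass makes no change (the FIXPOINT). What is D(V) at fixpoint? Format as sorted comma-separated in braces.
Answer: {2,4}

Derivation:
pass 0 (initial): D(V)={2,3,4,5,6,7}
pass 1: V {2,3,4,5,6,7}->{2,4}; Y {2,3,4,7}->{7}; Z {3,5,6,7}->{3,5}
pass 2: no change
Fixpoint after 2 passes: D(V) = {2,4}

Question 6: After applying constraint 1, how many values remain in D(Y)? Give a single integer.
Constraint 1 (V < Y) on D(V)={2,3,4,5,6,7} D(Y)={2,3,4,7}: V {2,3,4,5,6,7}->{2,3,4,5,6}; Y {2,3,4,7}->{3,4,7}
So after constraint 1: D(Y)={3,4,7}, size = 3

Answer: 3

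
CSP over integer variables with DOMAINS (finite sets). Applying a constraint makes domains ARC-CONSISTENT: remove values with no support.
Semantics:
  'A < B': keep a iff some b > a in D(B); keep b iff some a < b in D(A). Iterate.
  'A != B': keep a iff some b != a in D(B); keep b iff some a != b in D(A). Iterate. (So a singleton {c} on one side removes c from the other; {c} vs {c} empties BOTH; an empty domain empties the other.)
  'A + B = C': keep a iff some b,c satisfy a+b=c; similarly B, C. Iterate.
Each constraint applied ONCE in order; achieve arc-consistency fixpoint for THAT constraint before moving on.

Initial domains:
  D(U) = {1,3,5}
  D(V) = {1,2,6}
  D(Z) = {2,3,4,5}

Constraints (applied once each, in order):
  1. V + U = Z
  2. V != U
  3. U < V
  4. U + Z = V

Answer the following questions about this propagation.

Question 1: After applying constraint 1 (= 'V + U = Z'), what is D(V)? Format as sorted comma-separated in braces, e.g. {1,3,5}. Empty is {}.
Answer: {1,2}

Derivation:
Constraint 1 (V + U = Z) on D(V)={1,2,6} D(U)={1,3,5} D(Z)={2,3,4,5}: V {1,2,6}->{1,2}; U {1,3,5}->{1,3}
So after constraint 1: D(V) = {1,2}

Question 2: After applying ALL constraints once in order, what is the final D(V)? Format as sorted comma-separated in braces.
Constraint 1 (V + U = Z) on D(V)={1,2,6} D(U)={1,3,5} D(Z)={2,3,4,5}: V {1,2,6}->{1,2}; U {1,3,5}->{1,3}
Constraint 2 (V != U) on D(V)={1,2} D(U)={1,3}: no change
Constraint 3 (U < V) on D(U)={1,3} D(V)={1,2}: U {1,3}->{1}; V {1,2}->{2}
Constraint 4 (U + Z = V) on D(U)={1} D(Z)={2,3,4,5} D(V)={2}: U {1}->{}; Z {2,3,4,5}->{}; V {2}->{}
So after all 4 constraints: D(V) = {}

Answer: {}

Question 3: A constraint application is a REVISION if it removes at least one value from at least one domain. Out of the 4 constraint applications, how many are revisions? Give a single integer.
Answer: 3

Derivation:
Constraint 1 (V + U = Z) on D(V)={1,2,6} D(U)={1,3,5} D(Z)={2,3,4,5}: V {1,2,6}->{1,2}; U {1,3,5}->{1,3} => REVISION
Constraint 2 (V != U) on D(V)={1,2} D(U)={1,3}: no change => not a revision
Constraint 3 (U < V) on D(U)={1,3} D(V)={1,2}: U {1,3}->{1}; V {1,2}->{2} => REVISION
Constraint 4 (U + Z = V) on D(U)={1} D(Z)={2,3,4,5} D(V)={2}: U {1}->{}; Z {2,3,4,5}->{}; V {2}->{} => REVISION
Total revisions = 3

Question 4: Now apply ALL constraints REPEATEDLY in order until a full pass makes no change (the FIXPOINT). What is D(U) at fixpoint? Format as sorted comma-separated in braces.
Answer: {}

Derivation:
pass 0 (initial): D(U)={1,3,5}
pass 1: U {1,3,5}->{}; V {1,2,6}->{}; Z {2,3,4,5}->{}
pass 2: no change
Fixpoint after 2 passes: D(U) = {}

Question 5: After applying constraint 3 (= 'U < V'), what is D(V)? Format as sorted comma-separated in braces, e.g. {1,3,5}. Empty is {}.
Constraint 1 (V + U = Z) on D(V)={1,2,6} D(U)={1,3,5} D(Z)={2,3,4,5}: V {1,2,6}->{1,2}; U {1,3,5}->{1,3}
Constraint 2 (V != U) on D(V)={1,2} D(U)={1,3}: no change
Constraint 3 (U < V) on D(U)={1,3} D(V)={1,2}: U {1,3}->{1}; V {1,2}->{2}
So after constraint 3: D(V) = {2}

Answer: {2}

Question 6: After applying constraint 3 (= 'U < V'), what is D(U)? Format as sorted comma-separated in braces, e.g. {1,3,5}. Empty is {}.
Answer: {1}

Derivation:
Constraint 1 (V + U = Z) on D(V)={1,2,6} D(U)={1,3,5} D(Z)={2,3,4,5}: V {1,2,6}->{1,2}; U {1,3,5}->{1,3}
Constraint 2 (V != U) on D(V)={1,2} D(U)={1,3}: no change
Constraint 3 (U < V) on D(U)={1,3} D(V)={1,2}: U {1,3}->{1}; V {1,2}->{2}
So after constraint 3: D(U) = {1}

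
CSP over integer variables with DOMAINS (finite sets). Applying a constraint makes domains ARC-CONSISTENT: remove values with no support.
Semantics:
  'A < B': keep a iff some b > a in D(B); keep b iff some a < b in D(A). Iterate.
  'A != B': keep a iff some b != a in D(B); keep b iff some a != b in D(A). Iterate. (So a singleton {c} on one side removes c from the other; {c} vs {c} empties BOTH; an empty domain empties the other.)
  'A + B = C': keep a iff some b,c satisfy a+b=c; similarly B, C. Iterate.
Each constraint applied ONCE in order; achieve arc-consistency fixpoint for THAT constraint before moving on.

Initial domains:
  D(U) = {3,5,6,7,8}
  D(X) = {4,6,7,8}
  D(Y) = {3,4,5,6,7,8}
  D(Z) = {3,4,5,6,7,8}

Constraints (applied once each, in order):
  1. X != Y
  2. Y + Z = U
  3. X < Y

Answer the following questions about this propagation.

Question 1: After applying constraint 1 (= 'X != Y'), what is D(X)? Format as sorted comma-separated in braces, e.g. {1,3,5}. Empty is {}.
Constraint 1 (X != Y) on D(X)={4,6,7,8} D(Y)={3,4,5,6,7,8}: no change
So after constraint 1: D(X) = {4,6,7,8}

Answer: {4,6,7,8}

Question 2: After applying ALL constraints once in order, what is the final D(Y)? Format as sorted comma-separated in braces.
Answer: {5}

Derivation:
Constraint 1 (X != Y) on D(X)={4,6,7,8} D(Y)={3,4,5,6,7,8}: no change
Constraint 2 (Y + Z = U) on D(Y)={3,4,5,6,7,8} D(Z)={3,4,5,6,7,8} D(U)={3,5,6,7,8}: Y {3,4,5,6,7,8}->{3,4,5}; Z {3,4,5,6,7,8}->{3,4,5}; U {3,5,6,7,8}->{6,7,8}
Constraint 3 (X < Y) on D(X)={4,6,7,8} D(Y)={3,4,5}: X {4,6,7,8}->{4}; Y {3,4,5}->{5}
So after all 3 constraints: D(Y) = {5}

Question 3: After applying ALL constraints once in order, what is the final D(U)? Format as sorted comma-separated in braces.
Constraint 1 (X != Y) on D(X)={4,6,7,8} D(Y)={3,4,5,6,7,8}: no change
Constraint 2 (Y + Z = U) on D(Y)={3,4,5,6,7,8} D(Z)={3,4,5,6,7,8} D(U)={3,5,6,7,8}: Y {3,4,5,6,7,8}->{3,4,5}; Z {3,4,5,6,7,8}->{3,4,5}; U {3,5,6,7,8}->{6,7,8}
Constraint 3 (X < Y) on D(X)={4,6,7,8} D(Y)={3,4,5}: X {4,6,7,8}->{4}; Y {3,4,5}->{5}
So after all 3 constraints: D(U) = {6,7,8}

Answer: {6,7,8}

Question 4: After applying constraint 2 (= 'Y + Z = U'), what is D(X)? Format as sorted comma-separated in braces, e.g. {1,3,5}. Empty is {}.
Answer: {4,6,7,8}

Derivation:
Constraint 1 (X != Y) on D(X)={4,6,7,8} D(Y)={3,4,5,6,7,8}: no change
Constraint 2 (Y + Z = U) on D(Y)={3,4,5,6,7,8} D(Z)={3,4,5,6,7,8} D(U)={3,5,6,7,8}: Y {3,4,5,6,7,8}->{3,4,5}; Z {3,4,5,6,7,8}->{3,4,5}; U {3,5,6,7,8}->{6,7,8}
So after constraint 2: D(X) = {4,6,7,8}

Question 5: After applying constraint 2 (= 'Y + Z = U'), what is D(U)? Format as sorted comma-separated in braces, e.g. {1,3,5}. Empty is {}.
Constraint 1 (X != Y) on D(X)={4,6,7,8} D(Y)={3,4,5,6,7,8}: no change
Constraint 2 (Y + Z = U) on D(Y)={3,4,5,6,7,8} D(Z)={3,4,5,6,7,8} D(U)={3,5,6,7,8}: Y {3,4,5,6,7,8}->{3,4,5}; Z {3,4,5,6,7,8}->{3,4,5}; U {3,5,6,7,8}->{6,7,8}
So after constraint 2: D(U) = {6,7,8}

Answer: {6,7,8}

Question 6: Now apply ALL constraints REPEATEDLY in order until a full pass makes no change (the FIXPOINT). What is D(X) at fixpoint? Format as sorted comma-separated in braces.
Answer: {4}

Derivation:
pass 0 (initial): D(X)={4,6,7,8}
pass 1: U {3,5,6,7,8}->{6,7,8}; X {4,6,7,8}->{4}; Y {3,4,5,6,7,8}->{5}; Z {3,4,5,6,7,8}->{3,4,5}
pass 2: U {6,7,8}->{8}; Z {3,4,5}->{3}
pass 3: no change
Fixpoint after 3 passes: D(X) = {4}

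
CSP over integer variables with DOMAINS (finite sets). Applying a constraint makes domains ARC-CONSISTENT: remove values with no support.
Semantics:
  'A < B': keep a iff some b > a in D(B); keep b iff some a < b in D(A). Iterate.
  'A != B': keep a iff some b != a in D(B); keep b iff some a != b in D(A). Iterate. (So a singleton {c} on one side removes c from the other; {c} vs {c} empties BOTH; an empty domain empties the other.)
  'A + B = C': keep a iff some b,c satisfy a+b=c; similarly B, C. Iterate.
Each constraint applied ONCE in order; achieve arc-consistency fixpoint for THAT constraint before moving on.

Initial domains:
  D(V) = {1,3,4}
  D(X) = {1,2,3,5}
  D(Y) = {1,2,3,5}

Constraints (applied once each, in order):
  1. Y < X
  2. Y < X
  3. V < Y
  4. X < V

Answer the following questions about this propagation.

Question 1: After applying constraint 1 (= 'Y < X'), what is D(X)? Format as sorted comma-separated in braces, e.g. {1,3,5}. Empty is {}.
Answer: {2,3,5}

Derivation:
Constraint 1 (Y < X) on D(Y)={1,2,3,5} D(X)={1,2,3,5}: Y {1,2,3,5}->{1,2,3}; X {1,2,3,5}->{2,3,5}
So after constraint 1: D(X) = {2,3,5}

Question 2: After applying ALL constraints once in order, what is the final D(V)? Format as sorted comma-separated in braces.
Answer: {}

Derivation:
Constraint 1 (Y < X) on D(Y)={1,2,3,5} D(X)={1,2,3,5}: Y {1,2,3,5}->{1,2,3}; X {1,2,3,5}->{2,3,5}
Constraint 2 (Y < X) on D(Y)={1,2,3} D(X)={2,3,5}: no change
Constraint 3 (V < Y) on D(V)={1,3,4} D(Y)={1,2,3}: V {1,3,4}->{1}; Y {1,2,3}->{2,3}
Constraint 4 (X < V) on D(X)={2,3,5} D(V)={1}: X {2,3,5}->{}; V {1}->{}
So after all 4 constraints: D(V) = {}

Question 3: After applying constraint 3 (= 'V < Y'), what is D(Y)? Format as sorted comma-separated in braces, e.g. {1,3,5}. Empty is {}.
Constraint 1 (Y < X) on D(Y)={1,2,3,5} D(X)={1,2,3,5}: Y {1,2,3,5}->{1,2,3}; X {1,2,3,5}->{2,3,5}
Constraint 2 (Y < X) on D(Y)={1,2,3} D(X)={2,3,5}: no change
Constraint 3 (V < Y) on D(V)={1,3,4} D(Y)={1,2,3}: V {1,3,4}->{1}; Y {1,2,3}->{2,3}
So after constraint 3: D(Y) = {2,3}

Answer: {2,3}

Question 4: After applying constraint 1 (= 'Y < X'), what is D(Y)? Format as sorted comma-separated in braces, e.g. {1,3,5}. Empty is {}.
Constraint 1 (Y < X) on D(Y)={1,2,3,5} D(X)={1,2,3,5}: Y {1,2,3,5}->{1,2,3}; X {1,2,3,5}->{2,3,5}
So after constraint 1: D(Y) = {1,2,3}

Answer: {1,2,3}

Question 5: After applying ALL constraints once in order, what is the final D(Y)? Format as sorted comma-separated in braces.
Constraint 1 (Y < X) on D(Y)={1,2,3,5} D(X)={1,2,3,5}: Y {1,2,3,5}->{1,2,3}; X {1,2,3,5}->{2,3,5}
Constraint 2 (Y < X) on D(Y)={1,2,3} D(X)={2,3,5}: no change
Constraint 3 (V < Y) on D(V)={1,3,4} D(Y)={1,2,3}: V {1,3,4}->{1}; Y {1,2,3}->{2,3}
Constraint 4 (X < V) on D(X)={2,3,5} D(V)={1}: X {2,3,5}->{}; V {1}->{}
So after all 4 constraints: D(Y) = {2,3}

Answer: {2,3}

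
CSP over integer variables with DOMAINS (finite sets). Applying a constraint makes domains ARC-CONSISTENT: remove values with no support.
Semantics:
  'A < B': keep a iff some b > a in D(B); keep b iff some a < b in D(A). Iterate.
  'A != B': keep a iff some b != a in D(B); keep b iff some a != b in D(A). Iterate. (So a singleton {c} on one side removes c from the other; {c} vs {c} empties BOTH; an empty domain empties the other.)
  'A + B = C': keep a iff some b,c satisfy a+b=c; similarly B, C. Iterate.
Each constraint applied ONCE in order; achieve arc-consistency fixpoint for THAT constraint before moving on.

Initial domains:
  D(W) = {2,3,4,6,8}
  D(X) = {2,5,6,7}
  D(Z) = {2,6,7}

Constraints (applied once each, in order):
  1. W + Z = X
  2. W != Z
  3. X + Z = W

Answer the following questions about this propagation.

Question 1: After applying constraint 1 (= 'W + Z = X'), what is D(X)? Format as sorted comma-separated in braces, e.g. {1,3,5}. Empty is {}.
Constraint 1 (W + Z = X) on D(W)={2,3,4,6,8} D(Z)={2,6,7} D(X)={2,5,6,7}: W {2,3,4,6,8}->{3,4}; Z {2,6,7}->{2}; X {2,5,6,7}->{5,6}
So after constraint 1: D(X) = {5,6}

Answer: {5,6}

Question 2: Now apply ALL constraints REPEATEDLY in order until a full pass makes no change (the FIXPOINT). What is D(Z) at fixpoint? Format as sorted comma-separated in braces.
Answer: {}

Derivation:
pass 0 (initial): D(Z)={2,6,7}
pass 1: W {2,3,4,6,8}->{}; X {2,5,6,7}->{}; Z {2,6,7}->{}
pass 2: no change
Fixpoint after 2 passes: D(Z) = {}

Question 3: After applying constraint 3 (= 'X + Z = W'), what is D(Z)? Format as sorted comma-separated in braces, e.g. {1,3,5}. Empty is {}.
Constraint 1 (W + Z = X) on D(W)={2,3,4,6,8} D(Z)={2,6,7} D(X)={2,5,6,7}: W {2,3,4,6,8}->{3,4}; Z {2,6,7}->{2}; X {2,5,6,7}->{5,6}
Constraint 2 (W != Z) on D(W)={3,4} D(Z)={2}: no change
Constraint 3 (X + Z = W) on D(X)={5,6} D(Z)={2} D(W)={3,4}: X {5,6}->{}; Z {2}->{}; W {3,4}->{}
So after constraint 3: D(Z) = {}

Answer: {}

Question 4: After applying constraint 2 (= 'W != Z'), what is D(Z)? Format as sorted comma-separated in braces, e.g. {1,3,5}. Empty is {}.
Answer: {2}

Derivation:
Constraint 1 (W + Z = X) on D(W)={2,3,4,6,8} D(Z)={2,6,7} D(X)={2,5,6,7}: W {2,3,4,6,8}->{3,4}; Z {2,6,7}->{2}; X {2,5,6,7}->{5,6}
Constraint 2 (W != Z) on D(W)={3,4} D(Z)={2}: no change
So after constraint 2: D(Z) = {2}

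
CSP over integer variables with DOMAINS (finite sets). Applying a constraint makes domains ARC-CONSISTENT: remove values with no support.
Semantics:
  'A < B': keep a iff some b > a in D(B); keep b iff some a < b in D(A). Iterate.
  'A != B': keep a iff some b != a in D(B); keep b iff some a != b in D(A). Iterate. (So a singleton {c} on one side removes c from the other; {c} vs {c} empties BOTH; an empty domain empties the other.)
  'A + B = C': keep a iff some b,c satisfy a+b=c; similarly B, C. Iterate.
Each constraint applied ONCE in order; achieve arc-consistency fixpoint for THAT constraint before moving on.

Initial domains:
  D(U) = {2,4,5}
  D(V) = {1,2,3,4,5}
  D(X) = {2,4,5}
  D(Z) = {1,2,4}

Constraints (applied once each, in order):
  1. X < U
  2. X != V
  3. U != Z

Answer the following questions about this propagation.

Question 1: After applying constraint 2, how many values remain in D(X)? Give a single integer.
Constraint 1 (X < U) on D(X)={2,4,5} D(U)={2,4,5}: X {2,4,5}->{2,4}; U {2,4,5}->{4,5}
Constraint 2 (X != V) on D(X)={2,4} D(V)={1,2,3,4,5}: no change
So after constraint 2: D(X)={2,4}, size = 2

Answer: 2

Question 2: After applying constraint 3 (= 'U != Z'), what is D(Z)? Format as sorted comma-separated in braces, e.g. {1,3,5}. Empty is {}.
Answer: {1,2,4}

Derivation:
Constraint 1 (X < U) on D(X)={2,4,5} D(U)={2,4,5}: X {2,4,5}->{2,4}; U {2,4,5}->{4,5}
Constraint 2 (X != V) on D(X)={2,4} D(V)={1,2,3,4,5}: no change
Constraint 3 (U != Z) on D(U)={4,5} D(Z)={1,2,4}: no change
So after constraint 3: D(Z) = {1,2,4}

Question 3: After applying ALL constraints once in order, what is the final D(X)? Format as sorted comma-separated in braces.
Constraint 1 (X < U) on D(X)={2,4,5} D(U)={2,4,5}: X {2,4,5}->{2,4}; U {2,4,5}->{4,5}
Constraint 2 (X != V) on D(X)={2,4} D(V)={1,2,3,4,5}: no change
Constraint 3 (U != Z) on D(U)={4,5} D(Z)={1,2,4}: no change
So after all 3 constraints: D(X) = {2,4}

Answer: {2,4}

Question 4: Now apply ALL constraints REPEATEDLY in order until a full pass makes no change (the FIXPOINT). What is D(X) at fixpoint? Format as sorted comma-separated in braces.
Answer: {2,4}

Derivation:
pass 0 (initial): D(X)={2,4,5}
pass 1: U {2,4,5}->{4,5}; X {2,4,5}->{2,4}
pass 2: no change
Fixpoint after 2 passes: D(X) = {2,4}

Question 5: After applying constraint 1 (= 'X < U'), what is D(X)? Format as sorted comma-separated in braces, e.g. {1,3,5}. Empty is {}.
Answer: {2,4}

Derivation:
Constraint 1 (X < U) on D(X)={2,4,5} D(U)={2,4,5}: X {2,4,5}->{2,4}; U {2,4,5}->{4,5}
So after constraint 1: D(X) = {2,4}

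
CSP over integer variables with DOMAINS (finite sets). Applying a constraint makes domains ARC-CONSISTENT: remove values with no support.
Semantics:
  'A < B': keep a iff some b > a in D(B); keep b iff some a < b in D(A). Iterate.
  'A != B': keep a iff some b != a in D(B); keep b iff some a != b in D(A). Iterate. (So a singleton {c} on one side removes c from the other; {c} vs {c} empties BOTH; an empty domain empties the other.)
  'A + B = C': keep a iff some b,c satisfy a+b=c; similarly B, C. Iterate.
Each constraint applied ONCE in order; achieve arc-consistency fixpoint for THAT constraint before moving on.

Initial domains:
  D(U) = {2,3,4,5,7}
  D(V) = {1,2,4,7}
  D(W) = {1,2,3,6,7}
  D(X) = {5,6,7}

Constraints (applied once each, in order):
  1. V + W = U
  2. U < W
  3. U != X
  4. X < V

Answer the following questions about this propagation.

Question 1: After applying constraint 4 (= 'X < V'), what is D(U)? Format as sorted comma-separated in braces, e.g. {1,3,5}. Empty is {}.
Answer: {2,3,4,5}

Derivation:
Constraint 1 (V + W = U) on D(V)={1,2,4,7} D(W)={1,2,3,6,7} D(U)={2,3,4,5,7}: V {1,2,4,7}->{1,2,4}; W {1,2,3,6,7}->{1,2,3,6}
Constraint 2 (U < W) on D(U)={2,3,4,5,7} D(W)={1,2,3,6}: U {2,3,4,5,7}->{2,3,4,5}; W {1,2,3,6}->{3,6}
Constraint 3 (U != X) on D(U)={2,3,4,5} D(X)={5,6,7}: no change
Constraint 4 (X < V) on D(X)={5,6,7} D(V)={1,2,4}: X {5,6,7}->{}; V {1,2,4}->{}
So after constraint 4: D(U) = {2,3,4,5}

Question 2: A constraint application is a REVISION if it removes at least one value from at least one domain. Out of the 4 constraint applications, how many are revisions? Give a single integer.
Answer: 3

Derivation:
Constraint 1 (V + W = U) on D(V)={1,2,4,7} D(W)={1,2,3,6,7} D(U)={2,3,4,5,7}: V {1,2,4,7}->{1,2,4}; W {1,2,3,6,7}->{1,2,3,6} => REVISION
Constraint 2 (U < W) on D(U)={2,3,4,5,7} D(W)={1,2,3,6}: U {2,3,4,5,7}->{2,3,4,5}; W {1,2,3,6}->{3,6} => REVISION
Constraint 3 (U != X) on D(U)={2,3,4,5} D(X)={5,6,7}: no change => not a revision
Constraint 4 (X < V) on D(X)={5,6,7} D(V)={1,2,4}: X {5,6,7}->{}; V {1,2,4}->{} => REVISION
Total revisions = 3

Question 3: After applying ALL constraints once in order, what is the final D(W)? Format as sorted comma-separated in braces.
Answer: {3,6}

Derivation:
Constraint 1 (V + W = U) on D(V)={1,2,4,7} D(W)={1,2,3,6,7} D(U)={2,3,4,5,7}: V {1,2,4,7}->{1,2,4}; W {1,2,3,6,7}->{1,2,3,6}
Constraint 2 (U < W) on D(U)={2,3,4,5,7} D(W)={1,2,3,6}: U {2,3,4,5,7}->{2,3,4,5}; W {1,2,3,6}->{3,6}
Constraint 3 (U != X) on D(U)={2,3,4,5} D(X)={5,6,7}: no change
Constraint 4 (X < V) on D(X)={5,6,7} D(V)={1,2,4}: X {5,6,7}->{}; V {1,2,4}->{}
So after all 4 constraints: D(W) = {3,6}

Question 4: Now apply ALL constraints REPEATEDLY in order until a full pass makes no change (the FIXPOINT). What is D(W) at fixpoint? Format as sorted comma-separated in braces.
Answer: {}

Derivation:
pass 0 (initial): D(W)={1,2,3,6,7}
pass 1: U {2,3,4,5,7}->{2,3,4,5}; V {1,2,4,7}->{}; W {1,2,3,6,7}->{3,6}; X {5,6,7}->{}
pass 2: U {2,3,4,5}->{}; W {3,6}->{}
pass 3: no change
Fixpoint after 3 passes: D(W) = {}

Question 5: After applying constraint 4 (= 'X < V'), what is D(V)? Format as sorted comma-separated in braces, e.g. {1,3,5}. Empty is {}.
Constraint 1 (V + W = U) on D(V)={1,2,4,7} D(W)={1,2,3,6,7} D(U)={2,3,4,5,7}: V {1,2,4,7}->{1,2,4}; W {1,2,3,6,7}->{1,2,3,6}
Constraint 2 (U < W) on D(U)={2,3,4,5,7} D(W)={1,2,3,6}: U {2,3,4,5,7}->{2,3,4,5}; W {1,2,3,6}->{3,6}
Constraint 3 (U != X) on D(U)={2,3,4,5} D(X)={5,6,7}: no change
Constraint 4 (X < V) on D(X)={5,6,7} D(V)={1,2,4}: X {5,6,7}->{}; V {1,2,4}->{}
So after constraint 4: D(V) = {}

Answer: {}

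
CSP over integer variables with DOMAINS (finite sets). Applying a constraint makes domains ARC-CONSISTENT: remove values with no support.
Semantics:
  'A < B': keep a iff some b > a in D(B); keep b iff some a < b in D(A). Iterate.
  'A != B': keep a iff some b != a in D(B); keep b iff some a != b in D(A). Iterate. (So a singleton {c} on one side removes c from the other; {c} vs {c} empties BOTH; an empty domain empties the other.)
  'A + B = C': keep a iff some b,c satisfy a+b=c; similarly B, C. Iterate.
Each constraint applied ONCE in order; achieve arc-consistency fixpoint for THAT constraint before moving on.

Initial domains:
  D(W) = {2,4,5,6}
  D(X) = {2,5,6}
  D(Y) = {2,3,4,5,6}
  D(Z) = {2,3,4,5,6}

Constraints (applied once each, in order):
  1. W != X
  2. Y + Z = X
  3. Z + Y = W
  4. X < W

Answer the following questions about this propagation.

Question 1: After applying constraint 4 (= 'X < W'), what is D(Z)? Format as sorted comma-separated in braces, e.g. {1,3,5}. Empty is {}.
Answer: {2,3,4}

Derivation:
Constraint 1 (W != X) on D(W)={2,4,5,6} D(X)={2,5,6}: no change
Constraint 2 (Y + Z = X) on D(Y)={2,3,4,5,6} D(Z)={2,3,4,5,6} D(X)={2,5,6}: Y {2,3,4,5,6}->{2,3,4}; Z {2,3,4,5,6}->{2,3,4}; X {2,5,6}->{5,6}
Constraint 3 (Z + Y = W) on D(Z)={2,3,4} D(Y)={2,3,4} D(W)={2,4,5,6}: W {2,4,5,6}->{4,5,6}
Constraint 4 (X < W) on D(X)={5,6} D(W)={4,5,6}: X {5,6}->{5}; W {4,5,6}->{6}
So after constraint 4: D(Z) = {2,3,4}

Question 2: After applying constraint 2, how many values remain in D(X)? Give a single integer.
Constraint 1 (W != X) on D(W)={2,4,5,6} D(X)={2,5,6}: no change
Constraint 2 (Y + Z = X) on D(Y)={2,3,4,5,6} D(Z)={2,3,4,5,6} D(X)={2,5,6}: Y {2,3,4,5,6}->{2,3,4}; Z {2,3,4,5,6}->{2,3,4}; X {2,5,6}->{5,6}
So after constraint 2: D(X)={5,6}, size = 2

Answer: 2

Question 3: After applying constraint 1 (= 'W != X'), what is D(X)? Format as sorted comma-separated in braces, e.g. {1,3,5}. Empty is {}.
Constraint 1 (W != X) on D(W)={2,4,5,6} D(X)={2,5,6}: no change
So after constraint 1: D(X) = {2,5,6}

Answer: {2,5,6}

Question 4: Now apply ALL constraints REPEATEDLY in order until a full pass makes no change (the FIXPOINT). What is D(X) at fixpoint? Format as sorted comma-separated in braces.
Answer: {}

Derivation:
pass 0 (initial): D(X)={2,5,6}
pass 1: W {2,4,5,6}->{6}; X {2,5,6}->{5}; Y {2,3,4,5,6}->{2,3,4}; Z {2,3,4,5,6}->{2,3,4}
pass 2: Y {2,3,4}->{3}; Z {2,3,4}->{3}
pass 3: W {6}->{}; X {5}->{}; Y {3}->{}; Z {3}->{}
pass 4: no change
Fixpoint after 4 passes: D(X) = {}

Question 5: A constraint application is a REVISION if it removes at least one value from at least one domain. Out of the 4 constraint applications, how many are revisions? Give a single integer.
Answer: 3

Derivation:
Constraint 1 (W != X) on D(W)={2,4,5,6} D(X)={2,5,6}: no change => not a revision
Constraint 2 (Y + Z = X) on D(Y)={2,3,4,5,6} D(Z)={2,3,4,5,6} D(X)={2,5,6}: Y {2,3,4,5,6}->{2,3,4}; Z {2,3,4,5,6}->{2,3,4}; X {2,5,6}->{5,6} => REVISION
Constraint 3 (Z + Y = W) on D(Z)={2,3,4} D(Y)={2,3,4} D(W)={2,4,5,6}: W {2,4,5,6}->{4,5,6} => REVISION
Constraint 4 (X < W) on D(X)={5,6} D(W)={4,5,6}: X {5,6}->{5}; W {4,5,6}->{6} => REVISION
Total revisions = 3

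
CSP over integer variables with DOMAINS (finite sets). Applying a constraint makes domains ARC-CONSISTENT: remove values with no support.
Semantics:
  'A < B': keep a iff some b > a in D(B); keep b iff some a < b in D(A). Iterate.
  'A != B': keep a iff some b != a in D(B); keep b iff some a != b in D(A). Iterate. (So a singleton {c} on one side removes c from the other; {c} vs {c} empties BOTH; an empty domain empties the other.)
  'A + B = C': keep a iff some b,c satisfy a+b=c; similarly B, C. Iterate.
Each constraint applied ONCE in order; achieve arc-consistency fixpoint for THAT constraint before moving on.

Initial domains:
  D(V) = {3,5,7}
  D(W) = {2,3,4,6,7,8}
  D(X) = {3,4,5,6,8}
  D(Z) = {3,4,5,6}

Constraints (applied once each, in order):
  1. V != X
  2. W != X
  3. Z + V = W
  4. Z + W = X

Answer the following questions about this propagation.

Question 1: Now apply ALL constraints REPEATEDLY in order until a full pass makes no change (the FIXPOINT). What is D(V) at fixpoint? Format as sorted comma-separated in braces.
pass 0 (initial): D(V)={3,5,7}
pass 1: V {3,5,7}->{3,5}; W {2,3,4,6,7,8}->{}; X {3,4,5,6,8}->{}; Z {3,4,5,6}->{}
pass 2: V {3,5}->{}
pass 3: no change
Fixpoint after 3 passes: D(V) = {}

Answer: {}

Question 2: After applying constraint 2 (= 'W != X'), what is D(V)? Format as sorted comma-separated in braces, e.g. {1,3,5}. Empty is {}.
Answer: {3,5,7}

Derivation:
Constraint 1 (V != X) on D(V)={3,5,7} D(X)={3,4,5,6,8}: no change
Constraint 2 (W != X) on D(W)={2,3,4,6,7,8} D(X)={3,4,5,6,8}: no change
So after constraint 2: D(V) = {3,5,7}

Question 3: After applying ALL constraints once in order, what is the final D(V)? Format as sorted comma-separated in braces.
Answer: {3,5}

Derivation:
Constraint 1 (V != X) on D(V)={3,5,7} D(X)={3,4,5,6,8}: no change
Constraint 2 (W != X) on D(W)={2,3,4,6,7,8} D(X)={3,4,5,6,8}: no change
Constraint 3 (Z + V = W) on D(Z)={3,4,5,6} D(V)={3,5,7} D(W)={2,3,4,6,7,8}: Z {3,4,5,6}->{3,4,5}; V {3,5,7}->{3,5}; W {2,3,4,6,7,8}->{6,7,8}
Constraint 4 (Z + W = X) on D(Z)={3,4,5} D(W)={6,7,8} D(X)={3,4,5,6,8}: Z {3,4,5}->{}; W {6,7,8}->{}; X {3,4,5,6,8}->{}
So after all 4 constraints: D(V) = {3,5}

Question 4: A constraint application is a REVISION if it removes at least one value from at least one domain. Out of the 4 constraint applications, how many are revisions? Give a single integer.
Constraint 1 (V != X) on D(V)={3,5,7} D(X)={3,4,5,6,8}: no change => not a revision
Constraint 2 (W != X) on D(W)={2,3,4,6,7,8} D(X)={3,4,5,6,8}: no change => not a revision
Constraint 3 (Z + V = W) on D(Z)={3,4,5,6} D(V)={3,5,7} D(W)={2,3,4,6,7,8}: Z {3,4,5,6}->{3,4,5}; V {3,5,7}->{3,5}; W {2,3,4,6,7,8}->{6,7,8} => REVISION
Constraint 4 (Z + W = X) on D(Z)={3,4,5} D(W)={6,7,8} D(X)={3,4,5,6,8}: Z {3,4,5}->{}; W {6,7,8}->{}; X {3,4,5,6,8}->{} => REVISION
Total revisions = 2

Answer: 2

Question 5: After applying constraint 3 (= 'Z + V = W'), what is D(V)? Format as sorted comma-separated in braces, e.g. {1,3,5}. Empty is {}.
Answer: {3,5}

Derivation:
Constraint 1 (V != X) on D(V)={3,5,7} D(X)={3,4,5,6,8}: no change
Constraint 2 (W != X) on D(W)={2,3,4,6,7,8} D(X)={3,4,5,6,8}: no change
Constraint 3 (Z + V = W) on D(Z)={3,4,5,6} D(V)={3,5,7} D(W)={2,3,4,6,7,8}: Z {3,4,5,6}->{3,4,5}; V {3,5,7}->{3,5}; W {2,3,4,6,7,8}->{6,7,8}
So after constraint 3: D(V) = {3,5}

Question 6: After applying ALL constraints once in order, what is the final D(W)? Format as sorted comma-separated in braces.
Constraint 1 (V != X) on D(V)={3,5,7} D(X)={3,4,5,6,8}: no change
Constraint 2 (W != X) on D(W)={2,3,4,6,7,8} D(X)={3,4,5,6,8}: no change
Constraint 3 (Z + V = W) on D(Z)={3,4,5,6} D(V)={3,5,7} D(W)={2,3,4,6,7,8}: Z {3,4,5,6}->{3,4,5}; V {3,5,7}->{3,5}; W {2,3,4,6,7,8}->{6,7,8}
Constraint 4 (Z + W = X) on D(Z)={3,4,5} D(W)={6,7,8} D(X)={3,4,5,6,8}: Z {3,4,5}->{}; W {6,7,8}->{}; X {3,4,5,6,8}->{}
So after all 4 constraints: D(W) = {}

Answer: {}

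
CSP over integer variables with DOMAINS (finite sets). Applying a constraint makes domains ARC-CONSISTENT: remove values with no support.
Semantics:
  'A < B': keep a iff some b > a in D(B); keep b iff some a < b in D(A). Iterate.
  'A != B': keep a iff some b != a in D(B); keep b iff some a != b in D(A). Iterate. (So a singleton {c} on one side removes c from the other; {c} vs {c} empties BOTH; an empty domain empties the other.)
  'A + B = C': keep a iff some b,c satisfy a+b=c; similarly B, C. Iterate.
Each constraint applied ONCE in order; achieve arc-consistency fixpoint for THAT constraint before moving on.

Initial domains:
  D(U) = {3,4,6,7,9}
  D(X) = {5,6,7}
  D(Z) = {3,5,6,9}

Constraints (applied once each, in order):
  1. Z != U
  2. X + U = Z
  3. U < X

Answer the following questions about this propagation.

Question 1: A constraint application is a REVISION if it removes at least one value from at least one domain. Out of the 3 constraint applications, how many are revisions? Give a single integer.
Constraint 1 (Z != U) on D(Z)={3,5,6,9} D(U)={3,4,6,7,9}: no change => not a revision
Constraint 2 (X + U = Z) on D(X)={5,6,7} D(U)={3,4,6,7,9} D(Z)={3,5,6,9}: X {5,6,7}->{5,6}; U {3,4,6,7,9}->{3,4}; Z {3,5,6,9}->{9} => REVISION
Constraint 3 (U < X) on D(U)={3,4} D(X)={5,6}: no change => not a revision
Total revisions = 1

Answer: 1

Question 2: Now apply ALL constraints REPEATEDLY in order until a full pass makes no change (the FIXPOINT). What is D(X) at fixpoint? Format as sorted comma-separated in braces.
Answer: {5,6}

Derivation:
pass 0 (initial): D(X)={5,6,7}
pass 1: U {3,4,6,7,9}->{3,4}; X {5,6,7}->{5,6}; Z {3,5,6,9}->{9}
pass 2: no change
Fixpoint after 2 passes: D(X) = {5,6}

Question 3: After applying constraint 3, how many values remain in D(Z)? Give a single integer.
Constraint 1 (Z != U) on D(Z)={3,5,6,9} D(U)={3,4,6,7,9}: no change
Constraint 2 (X + U = Z) on D(X)={5,6,7} D(U)={3,4,6,7,9} D(Z)={3,5,6,9}: X {5,6,7}->{5,6}; U {3,4,6,7,9}->{3,4}; Z {3,5,6,9}->{9}
Constraint 3 (U < X) on D(U)={3,4} D(X)={5,6}: no change
So after constraint 3: D(Z)={9}, size = 1

Answer: 1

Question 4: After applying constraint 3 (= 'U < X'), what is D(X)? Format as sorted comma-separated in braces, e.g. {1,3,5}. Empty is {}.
Constraint 1 (Z != U) on D(Z)={3,5,6,9} D(U)={3,4,6,7,9}: no change
Constraint 2 (X + U = Z) on D(X)={5,6,7} D(U)={3,4,6,7,9} D(Z)={3,5,6,9}: X {5,6,7}->{5,6}; U {3,4,6,7,9}->{3,4}; Z {3,5,6,9}->{9}
Constraint 3 (U < X) on D(U)={3,4} D(X)={5,6}: no change
So after constraint 3: D(X) = {5,6}

Answer: {5,6}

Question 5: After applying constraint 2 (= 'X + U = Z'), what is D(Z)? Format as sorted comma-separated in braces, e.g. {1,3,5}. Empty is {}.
Constraint 1 (Z != U) on D(Z)={3,5,6,9} D(U)={3,4,6,7,9}: no change
Constraint 2 (X + U = Z) on D(X)={5,6,7} D(U)={3,4,6,7,9} D(Z)={3,5,6,9}: X {5,6,7}->{5,6}; U {3,4,6,7,9}->{3,4}; Z {3,5,6,9}->{9}
So after constraint 2: D(Z) = {9}

Answer: {9}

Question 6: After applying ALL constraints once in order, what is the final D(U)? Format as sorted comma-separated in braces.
Answer: {3,4}

Derivation:
Constraint 1 (Z != U) on D(Z)={3,5,6,9} D(U)={3,4,6,7,9}: no change
Constraint 2 (X + U = Z) on D(X)={5,6,7} D(U)={3,4,6,7,9} D(Z)={3,5,6,9}: X {5,6,7}->{5,6}; U {3,4,6,7,9}->{3,4}; Z {3,5,6,9}->{9}
Constraint 3 (U < X) on D(U)={3,4} D(X)={5,6}: no change
So after all 3 constraints: D(U) = {3,4}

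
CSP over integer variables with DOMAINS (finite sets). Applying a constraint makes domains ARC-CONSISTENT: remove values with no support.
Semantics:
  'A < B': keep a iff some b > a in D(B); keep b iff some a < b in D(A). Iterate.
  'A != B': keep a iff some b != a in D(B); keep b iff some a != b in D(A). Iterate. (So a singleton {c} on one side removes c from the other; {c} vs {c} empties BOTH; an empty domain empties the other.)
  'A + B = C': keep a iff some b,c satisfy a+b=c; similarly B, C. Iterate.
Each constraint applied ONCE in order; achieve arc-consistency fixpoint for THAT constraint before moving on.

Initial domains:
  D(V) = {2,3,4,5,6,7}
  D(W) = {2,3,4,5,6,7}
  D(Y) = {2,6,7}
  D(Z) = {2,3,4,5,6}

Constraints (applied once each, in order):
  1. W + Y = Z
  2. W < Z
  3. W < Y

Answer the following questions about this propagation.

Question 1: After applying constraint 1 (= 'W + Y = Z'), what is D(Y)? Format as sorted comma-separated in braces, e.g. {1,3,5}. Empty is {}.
Answer: {2}

Derivation:
Constraint 1 (W + Y = Z) on D(W)={2,3,4,5,6,7} D(Y)={2,6,7} D(Z)={2,3,4,5,6}: W {2,3,4,5,6,7}->{2,3,4}; Y {2,6,7}->{2}; Z {2,3,4,5,6}->{4,5,6}
So after constraint 1: D(Y) = {2}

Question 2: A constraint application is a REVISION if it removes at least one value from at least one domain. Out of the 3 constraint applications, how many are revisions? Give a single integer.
Constraint 1 (W + Y = Z) on D(W)={2,3,4,5,6,7} D(Y)={2,6,7} D(Z)={2,3,4,5,6}: W {2,3,4,5,6,7}->{2,3,4}; Y {2,6,7}->{2}; Z {2,3,4,5,6}->{4,5,6} => REVISION
Constraint 2 (W < Z) on D(W)={2,3,4} D(Z)={4,5,6}: no change => not a revision
Constraint 3 (W < Y) on D(W)={2,3,4} D(Y)={2}: W {2,3,4}->{}; Y {2}->{} => REVISION
Total revisions = 2

Answer: 2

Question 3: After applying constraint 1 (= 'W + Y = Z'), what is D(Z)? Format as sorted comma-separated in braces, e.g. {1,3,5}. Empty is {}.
Answer: {4,5,6}

Derivation:
Constraint 1 (W + Y = Z) on D(W)={2,3,4,5,6,7} D(Y)={2,6,7} D(Z)={2,3,4,5,6}: W {2,3,4,5,6,7}->{2,3,4}; Y {2,6,7}->{2}; Z {2,3,4,5,6}->{4,5,6}
So after constraint 1: D(Z) = {4,5,6}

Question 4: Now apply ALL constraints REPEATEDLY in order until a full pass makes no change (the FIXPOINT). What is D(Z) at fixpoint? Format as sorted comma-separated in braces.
pass 0 (initial): D(Z)={2,3,4,5,6}
pass 1: W {2,3,4,5,6,7}->{}; Y {2,6,7}->{}; Z {2,3,4,5,6}->{4,5,6}
pass 2: Z {4,5,6}->{}
pass 3: no change
Fixpoint after 3 passes: D(Z) = {}

Answer: {}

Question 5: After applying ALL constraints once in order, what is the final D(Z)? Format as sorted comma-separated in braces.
Answer: {4,5,6}

Derivation:
Constraint 1 (W + Y = Z) on D(W)={2,3,4,5,6,7} D(Y)={2,6,7} D(Z)={2,3,4,5,6}: W {2,3,4,5,6,7}->{2,3,4}; Y {2,6,7}->{2}; Z {2,3,4,5,6}->{4,5,6}
Constraint 2 (W < Z) on D(W)={2,3,4} D(Z)={4,5,6}: no change
Constraint 3 (W < Y) on D(W)={2,3,4} D(Y)={2}: W {2,3,4}->{}; Y {2}->{}
So after all 3 constraints: D(Z) = {4,5,6}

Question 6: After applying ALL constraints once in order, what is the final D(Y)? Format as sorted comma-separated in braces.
Constraint 1 (W + Y = Z) on D(W)={2,3,4,5,6,7} D(Y)={2,6,7} D(Z)={2,3,4,5,6}: W {2,3,4,5,6,7}->{2,3,4}; Y {2,6,7}->{2}; Z {2,3,4,5,6}->{4,5,6}
Constraint 2 (W < Z) on D(W)={2,3,4} D(Z)={4,5,6}: no change
Constraint 3 (W < Y) on D(W)={2,3,4} D(Y)={2}: W {2,3,4}->{}; Y {2}->{}
So after all 3 constraints: D(Y) = {}

Answer: {}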